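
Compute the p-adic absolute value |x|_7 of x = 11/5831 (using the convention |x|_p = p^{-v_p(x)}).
|11/5831|_7 = 343

Step 1 — compute v_7(x) by factoring powers of 7 out of the numerator and denominator: v_7(11/5831) = -3. Step 2 — apply |x|_p = p^{-v_p(x)} = 7^{3} = 343.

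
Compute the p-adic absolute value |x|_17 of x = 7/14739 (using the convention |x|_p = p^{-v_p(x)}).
|7/14739|_17 = 4913

Step 1 — compute v_17(x) by factoring powers of 17 out of the numerator and denominator: v_17(7/14739) = -3. Step 2 — apply |x|_p = p^{-v_p(x)} = 17^{3} = 4913.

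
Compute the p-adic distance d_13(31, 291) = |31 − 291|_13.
d_13(31, 291) = 1/13

Step 1 — x − y = 31 − 291 = -260. Step 2 — v_13(-260) = 1 (factor: -260 = −(13^1 · 20); the sign does not affect v_p). Step 3 — |x − y|_13 = 13^{-1} = 1/13.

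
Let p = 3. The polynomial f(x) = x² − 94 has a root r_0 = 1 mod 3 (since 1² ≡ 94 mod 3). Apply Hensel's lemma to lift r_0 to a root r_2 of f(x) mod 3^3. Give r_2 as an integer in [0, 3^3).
r_2 = 16 (mod 27)

Hensel's recurrence: r_{i+1} = r_i − f(r_i)·(f′(r_i))^{-1} mod 3^{i+2}, with f′(x) = 2x. Iterate:
  r_0 = 1 (mod 3)
  r_1 = 7 (mod 9)
  r_2 = 16 (mod 27)
Final: r_2 = 16, and one checks f(r_2) ≡ 0 mod 3^3.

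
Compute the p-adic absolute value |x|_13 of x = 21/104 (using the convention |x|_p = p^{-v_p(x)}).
|21/104|_13 = 13

Step 1 — compute v_13(x) by factoring powers of 13 out of the numerator and denominator: v_13(21/104) = -1. Step 2 — apply |x|_p = p^{-v_p(x)} = 13^{1} = 13.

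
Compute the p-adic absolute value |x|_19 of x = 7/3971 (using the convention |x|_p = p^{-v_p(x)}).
|7/3971|_19 = 361

Step 1 — compute v_19(x) by factoring powers of 19 out of the numerator and denominator: v_19(7/3971) = -2. Step 2 — apply |x|_p = p^{-v_p(x)} = 19^{2} = 361.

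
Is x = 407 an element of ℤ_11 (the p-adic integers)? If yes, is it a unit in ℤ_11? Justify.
x ∈ ℤ_11 but not a unit; v_11(x) = 1 > 0

ℤ_11 = {x ∈ ℚ_11 : v_11(x) ≥ 0} and ℤ_11^× = {x ∈ ℤ_11 : v_11(x) = 0}. Here v_11(407) = v_11(num) − v_11(den) = 1; compare against these criteria.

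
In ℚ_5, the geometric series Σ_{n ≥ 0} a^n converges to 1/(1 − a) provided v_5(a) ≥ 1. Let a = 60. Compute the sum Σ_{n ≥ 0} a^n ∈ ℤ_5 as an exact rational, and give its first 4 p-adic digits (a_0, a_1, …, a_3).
Σ a^n = 1/(1 − a) = -1/59;  first 4 digits = (1, 2, 1, 2)

v_5(a) = 1 ≥ 1, so the series converges in ℤ_5 to 1/(1 − a) = 1/(1 − 60) = -1/59. Expand this rational in ℤ_5: compute digits iteratively via d_i = x_i mod 5, x_{i+1} = (x_i − d_i)/5. The first 4 digits are (1, 2, 1, 2).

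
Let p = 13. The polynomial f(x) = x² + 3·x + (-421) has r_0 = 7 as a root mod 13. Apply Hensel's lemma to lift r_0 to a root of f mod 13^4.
r_3 = 10277 (mod 28561)

Hensel: r_{i+1} = r_i − f(r_i)·(f′(r_i))^{-1} mod 13^{i+2}, f′(x) = 2x + 3. Iterate:
  r_0 = 7 (mod 13)
  r_1 = 137 (mod 169)
  r_2 = 1489 (mod 2197)
  r_3 = 10277 (mod 28561)
Final: r = 10277 satisfies f(r) ≡ 0 mod 13^4.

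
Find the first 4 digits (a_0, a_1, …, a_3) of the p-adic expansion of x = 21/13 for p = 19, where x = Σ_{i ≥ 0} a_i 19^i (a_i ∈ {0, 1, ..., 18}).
(a_0, …, a_3) = (6, 10, 17, 2)

v_19(21/13) = 0 (numerator and denominator both coprime to 19), so x ∈ ℤ_19^×. Compute digits iteratively via a_i = x_i mod 19, x_{i+1} = (x_i − a_i)/19, with x_0 = x:
  x_0 = 21/13;  a_0 = 6;  x_1 = (x_0 − 6)/19 = -3/13
  x_1 = -3/13;  a_1 = 10;  x_2 = (x_1 − 10)/19 = -7/13
  x_2 = -7/13;  a_2 = 17;  x_3 = (x_2 − 17)/19 = -12/13
  x_3 = -12/13;  a_3 = 2;  x_4 = (x_3 − 2)/19 = -2/13
Digits: (6, 10, 17, 2).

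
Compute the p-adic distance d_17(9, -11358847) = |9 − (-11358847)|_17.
d_17(9, -11358847) = 1/1419857

Step 1 — x − y = 9 − (-11358847) = 11358856. Step 2 — v_17(11358856) = 5 (factor: 11358856 = (17^5 · 8); the sign does not affect v_p). Step 3 — |x − y|_17 = 17^{-5} = 1/1419857.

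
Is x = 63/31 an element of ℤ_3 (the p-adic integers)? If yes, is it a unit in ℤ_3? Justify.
x ∈ ℤ_3 but not a unit; v_3(x) = 2 > 0

ℤ_3 = {x ∈ ℚ_3 : v_3(x) ≥ 0} and ℤ_3^× = {x ∈ ℤ_3 : v_3(x) = 0}. Here v_3(63/31) = v_3(num) − v_3(den) = 2; compare against these criteria.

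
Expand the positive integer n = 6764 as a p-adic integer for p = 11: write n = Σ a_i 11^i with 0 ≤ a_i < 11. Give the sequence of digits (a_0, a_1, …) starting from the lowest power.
(a_0, a_1, …) = (10, 9, 0, 5)

Repeated division by 11 gives the digits low-to-high: 6764 = 10 + 9·11^1 + 5·11^3. Digit sequence: (10, 9, 0, 5).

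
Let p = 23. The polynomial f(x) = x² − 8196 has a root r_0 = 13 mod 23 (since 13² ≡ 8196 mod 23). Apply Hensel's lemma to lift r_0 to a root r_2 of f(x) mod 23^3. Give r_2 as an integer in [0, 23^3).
r_2 = 7097 (mod 12167)

Hensel's recurrence: r_{i+1} = r_i − f(r_i)·(f′(r_i))^{-1} mod 23^{i+2}, with f′(x) = 2x. Iterate:
  r_0 = 13 (mod 23)
  r_1 = 220 (mod 529)
  r_2 = 7097 (mod 12167)
Final: r_2 = 7097, and one checks f(r_2) ≡ 0 mod 23^3.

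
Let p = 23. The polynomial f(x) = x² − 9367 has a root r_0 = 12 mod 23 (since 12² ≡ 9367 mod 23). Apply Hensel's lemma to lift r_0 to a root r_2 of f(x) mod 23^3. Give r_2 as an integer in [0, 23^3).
r_2 = 11880 (mod 12167)

Hensel's recurrence: r_{i+1} = r_i − f(r_i)·(f′(r_i))^{-1} mod 23^{i+2}, with f′(x) = 2x. Iterate:
  r_0 = 12 (mod 23)
  r_1 = 242 (mod 529)
  r_2 = 11880 (mod 12167)
Final: r_2 = 11880, and one checks f(r_2) ≡ 0 mod 23^3.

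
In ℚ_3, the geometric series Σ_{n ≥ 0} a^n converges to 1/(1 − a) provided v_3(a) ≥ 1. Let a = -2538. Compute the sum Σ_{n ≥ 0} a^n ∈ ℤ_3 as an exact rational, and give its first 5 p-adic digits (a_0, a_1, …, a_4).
Σ a^n = 1/(1 − a) = 1/2539;  first 5 digits = (1, 0, 0, 2, 1)

v_3(a) = 3 ≥ 1, so the series converges in ℤ_3 to 1/(1 − a) = 1/(1 − (-2538)) = 1/2539. Expand this rational in ℤ_3: compute digits iteratively via d_i = x_i mod 3, x_{i+1} = (x_i − d_i)/3. The first 5 digits are (1, 0, 0, 2, 1).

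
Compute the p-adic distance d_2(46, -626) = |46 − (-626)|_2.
d_2(46, -626) = 1/32

Step 1 — x − y = 46 − (-626) = 672. Step 2 — v_2(672) = 5 (factor: 672 = (2^5 · 21); the sign does not affect v_p). Step 3 — |x − y|_2 = 2^{-5} = 1/32.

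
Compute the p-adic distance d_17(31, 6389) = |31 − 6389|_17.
d_17(31, 6389) = 1/289

Step 1 — x − y = 31 − 6389 = -6358. Step 2 — v_17(-6358) = 2 (factor: -6358 = −(17^2 · 22); the sign does not affect v_p). Step 3 — |x − y|_17 = 17^{-2} = 1/289.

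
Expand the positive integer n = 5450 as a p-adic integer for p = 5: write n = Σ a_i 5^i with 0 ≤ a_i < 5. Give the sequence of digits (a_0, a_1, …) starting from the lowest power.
(a_0, a_1, …) = (0, 0, 3, 3, 3, 1)

Repeated division by 5 gives the digits low-to-high: 5450 = 3·5^2 + 3·5^3 + 3·5^4 + 1·5^5. Digit sequence: (0, 0, 3, 3, 3, 1).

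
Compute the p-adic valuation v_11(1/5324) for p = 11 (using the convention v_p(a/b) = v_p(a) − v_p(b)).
v_11(1/5324) = -3

Factor powers of 11 from the numerator and denominator of the reduced fraction: 1 = 11^0 · 1 and 5324 = 11^3 · 4. Apply v_p(a/b) = v_p(a) − v_p(b): v_11(1/5324) = 0 − 3 = -3.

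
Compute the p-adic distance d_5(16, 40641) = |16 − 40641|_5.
d_5(16, 40641) = 1/3125

Step 1 — x − y = 16 − 40641 = -40625. Step 2 — v_5(-40625) = 5 (factor: -40625 = −(5^5 · 13); the sign does not affect v_p). Step 3 — |x − y|_5 = 5^{-5} = 1/3125.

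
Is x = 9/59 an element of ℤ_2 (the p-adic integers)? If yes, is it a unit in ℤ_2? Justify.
x ∈ ℤ_2^× (unit); v_2(x) = 0

ℤ_2 = {x ∈ ℚ_2 : v_2(x) ≥ 0} and ℤ_2^× = {x ∈ ℤ_2 : v_2(x) = 0}. Here v_2(9/59) = v_2(num) − v_2(den) = 0; compare against these criteria.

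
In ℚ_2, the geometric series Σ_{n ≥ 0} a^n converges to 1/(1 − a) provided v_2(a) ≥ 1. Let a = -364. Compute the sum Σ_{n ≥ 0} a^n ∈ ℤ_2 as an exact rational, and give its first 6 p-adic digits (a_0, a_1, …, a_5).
Σ a^n = 1/(1 − a) = 1/365;  first 6 digits = (1, 0, 1, 0, 0, 1)

v_2(a) = 2 ≥ 1, so the series converges in ℤ_2 to 1/(1 − a) = 1/(1 − (-364)) = 1/365. Expand this rational in ℤ_2: compute digits iteratively via d_i = x_i mod 2, x_{i+1} = (x_i − d_i)/2. The first 6 digits are (1, 0, 1, 0, 0, 1).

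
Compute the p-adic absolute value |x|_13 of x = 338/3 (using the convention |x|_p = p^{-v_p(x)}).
|338/3|_13 = 1/169

Step 1 — compute v_13(x) by factoring powers of 13 out of the numerator and denominator: v_13(338/3) = 2. Step 2 — apply |x|_p = p^{-v_p(x)} = 13^{-2} = 1/169.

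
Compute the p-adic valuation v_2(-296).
v_2(-296) = 3

v_2(n) is the largest exponent k such that 2^k divides n. Factor out: -296 = -2^3 · 37. (Sign doesn't affect v_p.) So v_2(-296) = 3.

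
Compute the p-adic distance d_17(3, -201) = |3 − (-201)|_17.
d_17(3, -201) = 1/17

Step 1 — x − y = 3 − (-201) = 204. Step 2 — v_17(204) = 1 (factor: 204 = (17^1 · 12); the sign does not affect v_p). Step 3 — |x − y|_17 = 17^{-1} = 1/17.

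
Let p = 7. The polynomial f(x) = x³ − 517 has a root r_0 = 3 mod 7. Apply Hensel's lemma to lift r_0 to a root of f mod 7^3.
r_2 = 199 (mod 343)

Hensel: r_{i+1} = r_i − f(r_i)/f′(r_i) mod 7^{i+2}, where f′(x) = 3x². Iterate:
  r_0 = 3 (mod 7)
  r_1 = 3 (mod 49)
  r_2 = 199 (mod 343)
Final: r = 199 with f(r) ≡ 0 mod 7^3.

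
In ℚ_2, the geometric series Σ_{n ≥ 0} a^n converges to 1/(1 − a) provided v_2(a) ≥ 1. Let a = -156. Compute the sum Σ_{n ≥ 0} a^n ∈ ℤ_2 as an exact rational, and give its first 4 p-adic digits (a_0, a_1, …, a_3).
Σ a^n = 1/(1 − a) = 1/157;  first 4 digits = (1, 0, 1, 0)

v_2(a) = 2 ≥ 1, so the series converges in ℤ_2 to 1/(1 − a) = 1/(1 − (-156)) = 1/157. Expand this rational in ℤ_2: compute digits iteratively via d_i = x_i mod 2, x_{i+1} = (x_i − d_i)/2. The first 4 digits are (1, 0, 1, 0).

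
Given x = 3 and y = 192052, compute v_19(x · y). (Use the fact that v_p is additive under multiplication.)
v_19(576156) = 3

v_p(x) = 0 (factor: 3 = 19^0 · 3); v_p(y) = 3 (factor: 192052 = 19^3 · 28). Additivity: v_p(xy) = v_p(x) + v_p(y) = 0 + 3 = 3. (Direct check: xy = 576156 = 19^3 · (84).)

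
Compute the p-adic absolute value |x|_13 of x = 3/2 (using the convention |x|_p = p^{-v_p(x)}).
|3/2|_13 = 1

Step 1 — compute v_13(x) by factoring powers of 13 out of the numerator and denominator: v_13(3/2) = 0. Step 2 — apply |x|_p = p^{-v_p(x)} = 13^{0} = 1.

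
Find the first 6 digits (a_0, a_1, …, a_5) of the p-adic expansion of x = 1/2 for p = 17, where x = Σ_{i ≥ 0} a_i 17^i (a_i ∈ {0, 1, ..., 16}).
(a_0, …, a_5) = (9, 8, 8, 8, 8, 8)

v_17(1/2) = 0 (numerator and denominator both coprime to 17), so x ∈ ℤ_17^×. Compute digits iteratively via a_i = x_i mod 17, x_{i+1} = (x_i − a_i)/17, with x_0 = x:
  x_0 = 1/2;  a_0 = 9;  x_1 = (x_0 − 9)/17 = -1/2
  x_1 = -1/2;  a_1 = 8;  x_2 = (x_1 − 8)/17 = -1/2
  x_2 = -1/2;  a_2 = 8;  x_3 = (x_2 − 8)/17 = -1/2
  x_3 = -1/2;  a_3 = 8;  x_4 = (x_3 − 8)/17 = -1/2
  x_4 = -1/2;  a_4 = 8;  x_5 = (x_4 − 8)/17 = -1/2
  x_5 = -1/2;  a_5 = 8;  x_6 = (x_5 − 8)/17 = -1/2
Digits: (9, 8, 8, 8, 8, 8).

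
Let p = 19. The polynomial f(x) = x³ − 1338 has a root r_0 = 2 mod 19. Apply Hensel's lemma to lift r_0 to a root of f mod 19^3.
r_2 = 3783 (mod 6859)

Hensel: r_{i+1} = r_i − f(r_i)/f′(r_i) mod 19^{i+2}, where f′(x) = 3x². Iterate:
  r_0 = 2 (mod 19)
  r_1 = 173 (mod 361)
  r_2 = 3783 (mod 6859)
Final: r = 3783 with f(r) ≡ 0 mod 19^3.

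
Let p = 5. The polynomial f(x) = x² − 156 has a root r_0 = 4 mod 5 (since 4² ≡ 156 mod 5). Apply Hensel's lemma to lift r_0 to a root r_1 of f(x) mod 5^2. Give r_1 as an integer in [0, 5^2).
r_1 = 9 (mod 25)

Hensel's recurrence: r_{i+1} = r_i − f(r_i)·(f′(r_i))^{-1} mod 5^{i+2}, with f′(x) = 2x. Iterate:
  r_0 = 4 (mod 5)
  r_1 = 9 (mod 25)
Final: r_1 = 9, and one checks f(r_1) ≡ 0 mod 5^2.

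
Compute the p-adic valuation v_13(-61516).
v_13(-61516) = 3

v_13(n) is the largest exponent k such that 13^k divides n. Factor out: -61516 = -13^3 · 28. (Sign doesn't affect v_p.) So v_13(-61516) = 3.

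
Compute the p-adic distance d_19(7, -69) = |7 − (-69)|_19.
d_19(7, -69) = 1/19

Step 1 — x − y = 7 − (-69) = 76. Step 2 — v_19(76) = 1 (factor: 76 = (19^1 · 4); the sign does not affect v_p). Step 3 — |x − y|_19 = 19^{-1} = 1/19.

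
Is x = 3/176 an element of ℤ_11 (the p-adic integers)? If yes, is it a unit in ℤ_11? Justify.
x ∉ ℤ_11 (v_11(x) = -1 < 0)

ℤ_11 = {x ∈ ℚ_11 : v_11(x) ≥ 0} and ℤ_11^× = {x ∈ ℤ_11 : v_11(x) = 0}. Here v_11(3/176) = v_11(num) − v_11(den) = -1; compare against these criteria.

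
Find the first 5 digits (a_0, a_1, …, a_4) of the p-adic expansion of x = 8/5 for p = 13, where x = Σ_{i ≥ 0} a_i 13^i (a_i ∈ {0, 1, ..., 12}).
(a_0, …, a_4) = (12, 7, 2, 5, 10)

v_13(8/5) = 0 (numerator and denominator both coprime to 13), so x ∈ ℤ_13^×. Compute digits iteratively via a_i = x_i mod 13, x_{i+1} = (x_i − a_i)/13, with x_0 = x:
  x_0 = 8/5;  a_0 = 12;  x_1 = (x_0 − 12)/13 = -4/5
  x_1 = -4/5;  a_1 = 7;  x_2 = (x_1 − 7)/13 = -3/5
  x_2 = -3/5;  a_2 = 2;  x_3 = (x_2 − 2)/13 = -1/5
  x_3 = -1/5;  a_3 = 5;  x_4 = (x_3 − 5)/13 = -2/5
  x_4 = -2/5;  a_4 = 10;  x_5 = (x_4 − 10)/13 = -4/5
Digits: (12, 7, 2, 5, 10).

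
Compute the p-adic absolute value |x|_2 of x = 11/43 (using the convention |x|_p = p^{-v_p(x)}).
|11/43|_2 = 1

Step 1 — compute v_2(x) by factoring powers of 2 out of the numerator and denominator: v_2(11/43) = 0. Step 2 — apply |x|_p = p^{-v_p(x)} = 2^{0} = 1.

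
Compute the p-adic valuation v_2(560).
v_2(560) = 4

v_2(n) is the largest exponent k such that 2^k divides n. Factor out: 560 = 2^4 · 35. (Sign doesn't affect v_p.) So v_2(560) = 4.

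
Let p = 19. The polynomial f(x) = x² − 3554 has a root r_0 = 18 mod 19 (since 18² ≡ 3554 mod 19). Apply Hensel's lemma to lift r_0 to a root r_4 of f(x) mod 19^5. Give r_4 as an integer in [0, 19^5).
r_4 = 129807 (mod 2476099)

Hensel's recurrence: r_{i+1} = r_i − f(r_i)·(f′(r_i))^{-1} mod 19^{i+2}, with f′(x) = 2x. Iterate:
  r_0 = 18 (mod 19)
  r_1 = 208 (mod 361)
  r_2 = 6345 (mod 6859)
  r_3 = 129807 (mod 130321)
  r_4 = 129807 (mod 2476099)
Final: r_4 = 129807, and one checks f(r_4) ≡ 0 mod 19^5.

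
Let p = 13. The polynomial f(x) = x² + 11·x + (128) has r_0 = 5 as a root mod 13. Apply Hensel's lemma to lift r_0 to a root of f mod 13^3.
r_2 = 486 (mod 2197)

Hensel: r_{i+1} = r_i − f(r_i)·(f′(r_i))^{-1} mod 13^{i+2}, f′(x) = 2x + 11. Iterate:
  r_0 = 5 (mod 13)
  r_1 = 148 (mod 169)
  r_2 = 486 (mod 2197)
Final: r = 486 satisfies f(r) ≡ 0 mod 13^3.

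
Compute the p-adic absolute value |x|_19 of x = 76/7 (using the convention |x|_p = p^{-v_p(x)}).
|76/7|_19 = 1/19

Step 1 — compute v_19(x) by factoring powers of 19 out of the numerator and denominator: v_19(76/7) = 1. Step 2 — apply |x|_p = p^{-v_p(x)} = 19^{-1} = 1/19.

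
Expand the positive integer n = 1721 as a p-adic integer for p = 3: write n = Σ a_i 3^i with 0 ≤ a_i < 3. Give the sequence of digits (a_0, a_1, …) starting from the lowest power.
(a_0, a_1, …) = (2, 0, 2, 0, 0, 1, 2)

Repeated division by 3 gives the digits low-to-high: 1721 = 2 + 2·3^2 + 1·3^5 + 2·3^6. Digit sequence: (2, 0, 2, 0, 0, 1, 2).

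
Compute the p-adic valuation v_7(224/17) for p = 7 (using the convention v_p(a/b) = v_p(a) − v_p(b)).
v_7(224/17) = 1

Factor powers of 7 from the numerator and denominator of the reduced fraction: 224 = 7^1 · 32 and 17 = 7^0 · 17. Apply v_p(a/b) = v_p(a) − v_p(b): v_7(224/17) = 1 − 0 = 1.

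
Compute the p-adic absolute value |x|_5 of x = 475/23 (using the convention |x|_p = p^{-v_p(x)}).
|475/23|_5 = 1/25

Step 1 — compute v_5(x) by factoring powers of 5 out of the numerator and denominator: v_5(475/23) = 2. Step 2 — apply |x|_p = p^{-v_p(x)} = 5^{-2} = 1/25.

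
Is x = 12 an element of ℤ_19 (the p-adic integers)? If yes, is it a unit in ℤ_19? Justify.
x ∈ ℤ_19^× (unit); v_19(x) = 0

ℤ_19 = {x ∈ ℚ_19 : v_19(x) ≥ 0} and ℤ_19^× = {x ∈ ℤ_19 : v_19(x) = 0}. Here v_19(12) = v_19(num) − v_19(den) = 0; compare against these criteria.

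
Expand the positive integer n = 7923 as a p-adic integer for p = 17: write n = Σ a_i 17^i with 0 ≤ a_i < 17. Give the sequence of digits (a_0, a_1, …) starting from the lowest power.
(a_0, a_1, …) = (1, 7, 10, 1)

Repeated division by 17 gives the digits low-to-high: 7923 = 1 + 7·17^1 + 10·17^2 + 1·17^3. Digit sequence: (1, 7, 10, 1).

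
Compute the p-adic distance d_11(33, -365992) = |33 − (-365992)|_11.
d_11(33, -365992) = 1/14641

Step 1 — x − y = 33 − (-365992) = 366025. Step 2 — v_11(366025) = 4 (factor: 366025 = (11^4 · 25); the sign does not affect v_p). Step 3 — |x − y|_11 = 11^{-4} = 1/14641.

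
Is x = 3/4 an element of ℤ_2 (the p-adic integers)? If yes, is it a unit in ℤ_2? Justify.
x ∉ ℤ_2 (v_2(x) = -2 < 0)

ℤ_2 = {x ∈ ℚ_2 : v_2(x) ≥ 0} and ℤ_2^× = {x ∈ ℤ_2 : v_2(x) = 0}. Here v_2(3/4) = v_2(num) − v_2(den) = -2; compare against these criteria.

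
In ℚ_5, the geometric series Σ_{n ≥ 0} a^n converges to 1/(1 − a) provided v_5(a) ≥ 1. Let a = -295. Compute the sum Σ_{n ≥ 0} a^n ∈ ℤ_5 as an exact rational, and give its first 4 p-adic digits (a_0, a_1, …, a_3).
Σ a^n = 1/(1 − a) = 1/296;  first 4 digits = (1, 1, 4, 4)

v_5(a) = 1 ≥ 1, so the series converges in ℤ_5 to 1/(1 − a) = 1/(1 − (-295)) = 1/296. Expand this rational in ℤ_5: compute digits iteratively via d_i = x_i mod 5, x_{i+1} = (x_i − d_i)/5. The first 4 digits are (1, 1, 4, 4).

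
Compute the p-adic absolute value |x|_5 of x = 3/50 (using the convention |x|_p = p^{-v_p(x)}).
|3/50|_5 = 25

Step 1 — compute v_5(x) by factoring powers of 5 out of the numerator and denominator: v_5(3/50) = -2. Step 2 — apply |x|_p = p^{-v_p(x)} = 5^{2} = 25.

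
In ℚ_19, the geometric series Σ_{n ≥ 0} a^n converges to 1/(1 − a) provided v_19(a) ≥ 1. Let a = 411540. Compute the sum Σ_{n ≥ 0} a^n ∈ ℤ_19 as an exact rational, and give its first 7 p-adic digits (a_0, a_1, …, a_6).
Σ a^n = 1/(1 − a) = -1/411539;  first 7 digits = (1, 0, 0, 3, 3, 0, 9)

v_19(a) = 3 ≥ 1, so the series converges in ℤ_19 to 1/(1 − a) = 1/(1 − 411540) = -1/411539. Expand this rational in ℤ_19: compute digits iteratively via d_i = x_i mod 19, x_{i+1} = (x_i − d_i)/19. The first 7 digits are (1, 0, 0, 3, 3, 0, 9).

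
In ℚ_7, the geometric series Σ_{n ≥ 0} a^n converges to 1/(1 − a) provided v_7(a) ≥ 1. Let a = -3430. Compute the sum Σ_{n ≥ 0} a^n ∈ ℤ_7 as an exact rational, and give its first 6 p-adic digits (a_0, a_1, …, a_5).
Σ a^n = 1/(1 − a) = 1/3431;  first 6 digits = (1, 0, 0, 4, 5, 6)

v_7(a) = 3 ≥ 1, so the series converges in ℤ_7 to 1/(1 − a) = 1/(1 − (-3430)) = 1/3431. Expand this rational in ℤ_7: compute digits iteratively via d_i = x_i mod 7, x_{i+1} = (x_i − d_i)/7. The first 6 digits are (1, 0, 0, 4, 5, 6).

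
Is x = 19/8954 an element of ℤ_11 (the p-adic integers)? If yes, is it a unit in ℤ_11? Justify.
x ∉ ℤ_11 (v_11(x) = -2 < 0)

ℤ_11 = {x ∈ ℚ_11 : v_11(x) ≥ 0} and ℤ_11^× = {x ∈ ℤ_11 : v_11(x) = 0}. Here v_11(19/8954) = v_11(num) − v_11(den) = -2; compare against these criteria.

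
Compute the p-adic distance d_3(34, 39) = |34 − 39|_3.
d_3(34, 39) = 1

Step 1 — x − y = 34 − 39 = -5. Step 2 — v_3(-5) = 0 (factor: -5 = −(3^0 · 5); the sign does not affect v_p). Step 3 — |x − y|_3 = 3^{0} = 1.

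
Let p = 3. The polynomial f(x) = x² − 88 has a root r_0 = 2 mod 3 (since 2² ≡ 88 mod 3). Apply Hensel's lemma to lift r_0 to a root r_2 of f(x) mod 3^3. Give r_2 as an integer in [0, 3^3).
r_2 = 14 (mod 27)

Hensel's recurrence: r_{i+1} = r_i − f(r_i)·(f′(r_i))^{-1} mod 3^{i+2}, with f′(x) = 2x. Iterate:
  r_0 = 2 (mod 3)
  r_1 = 5 (mod 9)
  r_2 = 14 (mod 27)
Final: r_2 = 14, and one checks f(r_2) ≡ 0 mod 3^3.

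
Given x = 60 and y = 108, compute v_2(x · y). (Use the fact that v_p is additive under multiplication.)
v_2(6480) = 4

v_p(x) = 2 (factor: 60 = 2^2 · 15); v_p(y) = 2 (factor: 108 = 2^2 · 27). Additivity: v_p(xy) = v_p(x) + v_p(y) = 2 + 2 = 4. (Direct check: xy = 6480 = 2^4 · (405).)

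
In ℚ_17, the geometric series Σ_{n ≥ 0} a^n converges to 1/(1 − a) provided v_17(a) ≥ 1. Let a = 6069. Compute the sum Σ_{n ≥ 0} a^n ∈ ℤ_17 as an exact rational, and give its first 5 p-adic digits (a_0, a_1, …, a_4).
Σ a^n = 1/(1 − a) = -1/6068;  first 5 digits = (1, 0, 4, 1, 16)

v_17(a) = 2 ≥ 1, so the series converges in ℤ_17 to 1/(1 − a) = 1/(1 − 6069) = -1/6068. Expand this rational in ℤ_17: compute digits iteratively via d_i = x_i mod 17, x_{i+1} = (x_i − d_i)/17. The first 5 digits are (1, 0, 4, 1, 16).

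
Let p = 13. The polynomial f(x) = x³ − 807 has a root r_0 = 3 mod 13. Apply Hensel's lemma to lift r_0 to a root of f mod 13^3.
r_2 = 1797 (mod 2197)

Hensel: r_{i+1} = r_i − f(r_i)/f′(r_i) mod 13^{i+2}, where f′(x) = 3x². Iterate:
  r_0 = 3 (mod 13)
  r_1 = 107 (mod 169)
  r_2 = 1797 (mod 2197)
Final: r = 1797 with f(r) ≡ 0 mod 13^3.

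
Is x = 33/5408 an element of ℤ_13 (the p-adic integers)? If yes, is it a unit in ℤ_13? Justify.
x ∉ ℤ_13 (v_13(x) = -2 < 0)

ℤ_13 = {x ∈ ℚ_13 : v_13(x) ≥ 0} and ℤ_13^× = {x ∈ ℤ_13 : v_13(x) = 0}. Here v_13(33/5408) = v_13(num) − v_13(den) = -2; compare against these criteria.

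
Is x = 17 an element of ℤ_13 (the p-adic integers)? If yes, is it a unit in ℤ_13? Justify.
x ∈ ℤ_13^× (unit); v_13(x) = 0

ℤ_13 = {x ∈ ℚ_13 : v_13(x) ≥ 0} and ℤ_13^× = {x ∈ ℤ_13 : v_13(x) = 0}. Here v_13(17) = v_13(num) − v_13(den) = 0; compare against these criteria.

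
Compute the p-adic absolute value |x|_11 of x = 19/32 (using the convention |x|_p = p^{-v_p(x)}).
|19/32|_11 = 1

Step 1 — compute v_11(x) by factoring powers of 11 out of the numerator and denominator: v_11(19/32) = 0. Step 2 — apply |x|_p = p^{-v_p(x)} = 11^{0} = 1.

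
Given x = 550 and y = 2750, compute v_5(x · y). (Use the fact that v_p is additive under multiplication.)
v_5(1512500) = 5

v_p(x) = 2 (factor: 550 = 5^2 · 22); v_p(y) = 3 (factor: 2750 = 5^3 · 22). Additivity: v_p(xy) = v_p(x) + v_p(y) = 2 + 3 = 5. (Direct check: xy = 1512500 = 5^5 · (484).)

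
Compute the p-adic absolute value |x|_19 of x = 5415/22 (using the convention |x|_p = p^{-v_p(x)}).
|5415/22|_19 = 1/361

Step 1 — compute v_19(x) by factoring powers of 19 out of the numerator and denominator: v_19(5415/22) = 2. Step 2 — apply |x|_p = p^{-v_p(x)} = 19^{-2} = 1/361.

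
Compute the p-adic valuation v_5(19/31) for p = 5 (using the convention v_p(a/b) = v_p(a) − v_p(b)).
v_5(19/31) = 0

Factor powers of 5 from the numerator and denominator of the reduced fraction: 19 = 5^0 · 19 and 31 = 5^0 · 31. Apply v_p(a/b) = v_p(a) − v_p(b): v_5(19/31) = 0 − 0 = 0.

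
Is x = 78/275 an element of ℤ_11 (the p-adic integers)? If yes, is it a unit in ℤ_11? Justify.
x ∉ ℤ_11 (v_11(x) = -1 < 0)

ℤ_11 = {x ∈ ℚ_11 : v_11(x) ≥ 0} and ℤ_11^× = {x ∈ ℤ_11 : v_11(x) = 0}. Here v_11(78/275) = v_11(num) − v_11(den) = -1; compare against these criteria.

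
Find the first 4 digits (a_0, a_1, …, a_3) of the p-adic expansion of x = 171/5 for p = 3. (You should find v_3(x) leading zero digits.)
(a_0, …, a_3) = (0, 0, 2, 0)

v_3(171/5) = 2, so a_0 = ... = a_1 = 0. Factor out: x = 3^2 · u with u = 19/5 a unit in ℤ_3. Expand u iteratively via a_{v+i} = u_i mod 3, u_{i+1} = (u_i − a_{v+i})/3:
  u_0 = 19/5;  a_2 = 2;  u_1 = (u_0 − 2)/3 = 3/5
  u_1 = 3/5;  a_3 = 0;  u_2 = (u_1 − 0)/3 = 1/5
Digits: (0, 0, 2, 0).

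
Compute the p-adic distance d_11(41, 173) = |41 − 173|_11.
d_11(41, 173) = 1/11

Step 1 — x − y = 41 − 173 = -132. Step 2 — v_11(-132) = 1 (factor: -132 = −(11^1 · 12); the sign does not affect v_p). Step 3 — |x − y|_11 = 11^{-1} = 1/11.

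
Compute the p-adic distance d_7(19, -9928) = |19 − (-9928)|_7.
d_7(19, -9928) = 1/343

Step 1 — x − y = 19 − (-9928) = 9947. Step 2 — v_7(9947) = 3 (factor: 9947 = (7^3 · 29); the sign does not affect v_p). Step 3 — |x − y|_7 = 7^{-3} = 1/343.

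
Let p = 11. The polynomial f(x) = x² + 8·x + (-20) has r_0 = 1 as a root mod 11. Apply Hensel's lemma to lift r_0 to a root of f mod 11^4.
r_3 = 14631 (mod 14641)

Hensel: r_{i+1} = r_i − f(r_i)·(f′(r_i))^{-1} mod 11^{i+2}, f′(x) = 2x + 8. Iterate:
  r_0 = 1 (mod 11)
  r_1 = 111 (mod 121)
  r_2 = 1321 (mod 1331)
  r_3 = 14631 (mod 14641)
Final: r = 14631 satisfies f(r) ≡ 0 mod 11^4.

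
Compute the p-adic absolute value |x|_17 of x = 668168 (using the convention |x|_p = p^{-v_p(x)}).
|668168|_17 = 1/83521

Step 1 — compute v_17(x) by factoring powers of 17 out of the numerator and denominator: v_17(668168) = 4. Step 2 — apply |x|_p = p^{-v_p(x)} = 17^{-4} = 1/83521.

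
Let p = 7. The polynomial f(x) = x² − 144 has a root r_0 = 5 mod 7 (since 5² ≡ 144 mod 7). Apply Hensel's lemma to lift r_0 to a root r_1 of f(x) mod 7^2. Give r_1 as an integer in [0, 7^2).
r_1 = 12 (mod 49)

Hensel's recurrence: r_{i+1} = r_i − f(r_i)·(f′(r_i))^{-1} mod 7^{i+2}, with f′(x) = 2x. Iterate:
  r_0 = 5 (mod 7)
  r_1 = 12 (mod 49)
Final: r_1 = 12, and one checks f(r_1) ≡ 0 mod 7^2.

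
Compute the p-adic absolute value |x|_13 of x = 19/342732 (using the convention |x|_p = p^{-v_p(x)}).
|19/342732|_13 = 28561

Step 1 — compute v_13(x) by factoring powers of 13 out of the numerator and denominator: v_13(19/342732) = -4. Step 2 — apply |x|_p = p^{-v_p(x)} = 13^{4} = 28561.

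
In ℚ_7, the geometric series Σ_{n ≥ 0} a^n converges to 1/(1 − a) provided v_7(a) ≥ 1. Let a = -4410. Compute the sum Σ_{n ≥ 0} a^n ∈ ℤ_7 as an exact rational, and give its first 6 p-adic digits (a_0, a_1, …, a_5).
Σ a^n = 1/(1 − a) = 1/4411;  first 6 digits = (1, 0, 1, 1, 6, 1)

v_7(a) = 2 ≥ 1, so the series converges in ℤ_7 to 1/(1 − a) = 1/(1 − (-4410)) = 1/4411. Expand this rational in ℤ_7: compute digits iteratively via d_i = x_i mod 7, x_{i+1} = (x_i − d_i)/7. The first 6 digits are (1, 0, 1, 1, 6, 1).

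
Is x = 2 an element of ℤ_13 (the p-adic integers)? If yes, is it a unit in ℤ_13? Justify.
x ∈ ℤ_13^× (unit); v_13(x) = 0

ℤ_13 = {x ∈ ℚ_13 : v_13(x) ≥ 0} and ℤ_13^× = {x ∈ ℤ_13 : v_13(x) = 0}. Here v_13(2) = v_13(num) − v_13(den) = 0; compare against these criteria.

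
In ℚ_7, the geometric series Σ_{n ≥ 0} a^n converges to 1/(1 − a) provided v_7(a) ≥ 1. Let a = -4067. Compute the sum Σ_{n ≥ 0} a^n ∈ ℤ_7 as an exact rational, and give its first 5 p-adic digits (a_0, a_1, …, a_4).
Σ a^n = 1/(1 − a) = 1/4068;  first 5 digits = (1, 0, 1, 2, 6)

v_7(a) = 2 ≥ 1, so the series converges in ℤ_7 to 1/(1 − a) = 1/(1 − (-4067)) = 1/4068. Expand this rational in ℤ_7: compute digits iteratively via d_i = x_i mod 7, x_{i+1} = (x_i − d_i)/7. The first 5 digits are (1, 0, 1, 2, 6).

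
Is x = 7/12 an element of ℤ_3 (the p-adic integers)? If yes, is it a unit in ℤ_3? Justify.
x ∉ ℤ_3 (v_3(x) = -1 < 0)

ℤ_3 = {x ∈ ℚ_3 : v_3(x) ≥ 0} and ℤ_3^× = {x ∈ ℤ_3 : v_3(x) = 0}. Here v_3(7/12) = v_3(num) − v_3(den) = -1; compare against these criteria.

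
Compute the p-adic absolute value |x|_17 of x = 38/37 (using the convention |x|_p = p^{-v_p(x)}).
|38/37|_17 = 1

Step 1 — compute v_17(x) by factoring powers of 17 out of the numerator and denominator: v_17(38/37) = 0. Step 2 — apply |x|_p = p^{-v_p(x)} = 17^{0} = 1.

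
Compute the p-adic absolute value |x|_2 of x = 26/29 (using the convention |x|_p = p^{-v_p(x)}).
|26/29|_2 = 1/2

Step 1 — compute v_2(x) by factoring powers of 2 out of the numerator and denominator: v_2(26/29) = 1. Step 2 — apply |x|_p = p^{-v_p(x)} = 2^{-1} = 1/2.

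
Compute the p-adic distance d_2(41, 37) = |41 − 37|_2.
d_2(41, 37) = 1/4

Step 1 — x − y = 41 − 37 = 4. Step 2 — v_2(4) = 2 (factor: 4 = (2^2 · 1); the sign does not affect v_p). Step 3 — |x − y|_2 = 2^{-2} = 1/4.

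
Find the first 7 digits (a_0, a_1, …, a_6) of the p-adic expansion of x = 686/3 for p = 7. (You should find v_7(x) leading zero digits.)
(a_0, …, a_6) = (0, 0, 0, 3, 2, 2, 2)

v_7(686/3) = 3, so a_0 = ... = a_2 = 0. Factor out: x = 7^3 · u with u = 2/3 a unit in ℤ_7. Expand u iteratively via a_{v+i} = u_i mod 7, u_{i+1} = (u_i − a_{v+i})/7:
  u_0 = 2/3;  a_3 = 3;  u_1 = (u_0 − 3)/7 = -1/3
  u_1 = -1/3;  a_4 = 2;  u_2 = (u_1 − 2)/7 = -1/3
  u_2 = -1/3;  a_5 = 2;  u_3 = (u_2 − 2)/7 = -1/3
  u_3 = -1/3;  a_6 = 2;  u_4 = (u_3 − 2)/7 = -1/3
Digits: (0, 0, 0, 3, 2, 2, 2).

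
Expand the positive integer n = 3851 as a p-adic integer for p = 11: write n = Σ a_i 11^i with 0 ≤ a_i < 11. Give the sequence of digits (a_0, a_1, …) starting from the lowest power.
(a_0, a_1, …) = (1, 9, 9, 2)

Repeated division by 11 gives the digits low-to-high: 3851 = 1 + 9·11^1 + 9·11^2 + 2·11^3. Digit sequence: (1, 9, 9, 2).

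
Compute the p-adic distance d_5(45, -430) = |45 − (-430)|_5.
d_5(45, -430) = 1/25

Step 1 — x − y = 45 − (-430) = 475. Step 2 — v_5(475) = 2 (factor: 475 = (5^2 · 19); the sign does not affect v_p). Step 3 — |x − y|_5 = 5^{-2} = 1/25.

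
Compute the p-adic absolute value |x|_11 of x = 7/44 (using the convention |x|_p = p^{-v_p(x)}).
|7/44|_11 = 11

Step 1 — compute v_11(x) by factoring powers of 11 out of the numerator and denominator: v_11(7/44) = -1. Step 2 — apply |x|_p = p^{-v_p(x)} = 11^{1} = 11.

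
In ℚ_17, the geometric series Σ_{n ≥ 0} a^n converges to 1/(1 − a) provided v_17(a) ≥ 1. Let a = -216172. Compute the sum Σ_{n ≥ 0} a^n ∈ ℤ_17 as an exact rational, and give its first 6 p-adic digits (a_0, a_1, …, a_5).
Σ a^n = 1/(1 − a) = 1/216173;  first 6 digits = (1, 0, 0, 7, 14, 16)

v_17(a) = 3 ≥ 1, so the series converges in ℤ_17 to 1/(1 − a) = 1/(1 − (-216172)) = 1/216173. Expand this rational in ℤ_17: compute digits iteratively via d_i = x_i mod 17, x_{i+1} = (x_i − d_i)/17. The first 6 digits are (1, 0, 0, 7, 14, 16).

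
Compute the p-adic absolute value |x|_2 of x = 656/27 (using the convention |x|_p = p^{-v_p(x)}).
|656/27|_2 = 1/16

Step 1 — compute v_2(x) by factoring powers of 2 out of the numerator and denominator: v_2(656/27) = 4. Step 2 — apply |x|_p = p^{-v_p(x)} = 2^{-4} = 1/16.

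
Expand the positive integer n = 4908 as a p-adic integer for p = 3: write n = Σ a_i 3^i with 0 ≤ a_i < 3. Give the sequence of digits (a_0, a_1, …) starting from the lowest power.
(a_0, a_1, …) = (0, 1, 2, 1, 0, 2, 0, 2)

Repeated division by 3 gives the digits low-to-high: 4908 = 1·3^1 + 2·3^2 + 1·3^3 + 2·3^5 + 2·3^7. Digit sequence: (0, 1, 2, 1, 0, 2, 0, 2).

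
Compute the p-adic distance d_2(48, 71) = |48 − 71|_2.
d_2(48, 71) = 1

Step 1 — x − y = 48 − 71 = -23. Step 2 — v_2(-23) = 0 (factor: -23 = −(2^0 · 23); the sign does not affect v_p). Step 3 — |x − y|_2 = 2^{0} = 1.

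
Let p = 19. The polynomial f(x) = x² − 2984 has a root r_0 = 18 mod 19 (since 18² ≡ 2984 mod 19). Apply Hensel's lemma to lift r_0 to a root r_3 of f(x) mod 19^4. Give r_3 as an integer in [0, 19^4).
r_3 = 55365 (mod 130321)

Hensel's recurrence: r_{i+1} = r_i − f(r_i)·(f′(r_i))^{-1} mod 19^{i+2}, with f′(x) = 2x. Iterate:
  r_0 = 18 (mod 19)
  r_1 = 132 (mod 361)
  r_2 = 493 (mod 6859)
  r_3 = 55365 (mod 130321)
Final: r_3 = 55365, and one checks f(r_3) ≡ 0 mod 19^4.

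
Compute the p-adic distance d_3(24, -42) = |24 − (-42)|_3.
d_3(24, -42) = 1/3

Step 1 — x − y = 24 − (-42) = 66. Step 2 — v_3(66) = 1 (factor: 66 = (3^1 · 22); the sign does not affect v_p). Step 3 — |x − y|_3 = 3^{-1} = 1/3.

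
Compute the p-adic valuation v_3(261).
v_3(261) = 2

v_3(n) is the largest exponent k such that 3^k divides n. Factor out: 261 = 3^2 · 29. (Sign doesn't affect v_p.) So v_3(261) = 2.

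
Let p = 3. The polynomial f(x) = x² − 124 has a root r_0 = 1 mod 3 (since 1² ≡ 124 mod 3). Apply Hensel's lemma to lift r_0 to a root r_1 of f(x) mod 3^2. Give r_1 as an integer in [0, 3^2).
r_1 = 4 (mod 9)

Hensel's recurrence: r_{i+1} = r_i − f(r_i)·(f′(r_i))^{-1} mod 3^{i+2}, with f′(x) = 2x. Iterate:
  r_0 = 1 (mod 3)
  r_1 = 4 (mod 9)
Final: r_1 = 4, and one checks f(r_1) ≡ 0 mod 3^2.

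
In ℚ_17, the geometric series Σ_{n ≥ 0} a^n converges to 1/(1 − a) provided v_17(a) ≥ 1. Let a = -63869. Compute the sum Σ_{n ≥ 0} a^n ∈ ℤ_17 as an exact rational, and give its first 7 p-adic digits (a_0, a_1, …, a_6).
Σ a^n = 1/(1 − a) = 1/63870;  first 7 digits = (1, 0, 0, 4, 16, 16, 15)

v_17(a) = 3 ≥ 1, so the series converges in ℤ_17 to 1/(1 − a) = 1/(1 − (-63869)) = 1/63870. Expand this rational in ℤ_17: compute digits iteratively via d_i = x_i mod 17, x_{i+1} = (x_i − d_i)/17. The first 7 digits are (1, 0, 0, 4, 16, 16, 15).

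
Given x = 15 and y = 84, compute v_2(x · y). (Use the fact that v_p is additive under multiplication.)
v_2(1260) = 2

v_p(x) = 0 (factor: 15 = 2^0 · 15); v_p(y) = 2 (factor: 84 = 2^2 · 21). Additivity: v_p(xy) = v_p(x) + v_p(y) = 0 + 2 = 2. (Direct check: xy = 1260 = 2^2 · (315).)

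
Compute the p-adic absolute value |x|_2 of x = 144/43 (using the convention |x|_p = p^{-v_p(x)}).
|144/43|_2 = 1/16

Step 1 — compute v_2(x) by factoring powers of 2 out of the numerator and denominator: v_2(144/43) = 4. Step 2 — apply |x|_p = p^{-v_p(x)} = 2^{-4} = 1/16.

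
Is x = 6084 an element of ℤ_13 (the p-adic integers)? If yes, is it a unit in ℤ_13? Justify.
x ∈ ℤ_13 but not a unit; v_13(x) = 2 > 0

ℤ_13 = {x ∈ ℚ_13 : v_13(x) ≥ 0} and ℤ_13^× = {x ∈ ℤ_13 : v_13(x) = 0}. Here v_13(6084) = v_13(num) − v_13(den) = 2; compare against these criteria.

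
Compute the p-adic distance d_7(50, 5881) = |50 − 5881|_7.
d_7(50, 5881) = 1/343

Step 1 — x − y = 50 − 5881 = -5831. Step 2 — v_7(-5831) = 3 (factor: -5831 = −(7^3 · 17); the sign does not affect v_p). Step 3 — |x − y|_7 = 7^{-3} = 1/343.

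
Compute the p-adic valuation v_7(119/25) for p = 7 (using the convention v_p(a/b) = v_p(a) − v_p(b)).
v_7(119/25) = 1

Factor powers of 7 from the numerator and denominator of the reduced fraction: 119 = 7^1 · 17 and 25 = 7^0 · 25. Apply v_p(a/b) = v_p(a) − v_p(b): v_7(119/25) = 1 − 0 = 1.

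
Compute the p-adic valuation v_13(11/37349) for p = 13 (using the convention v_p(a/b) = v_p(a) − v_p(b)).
v_13(11/37349) = -3

Factor powers of 13 from the numerator and denominator of the reduced fraction: 11 = 13^0 · 11 and 37349 = 13^3 · 17. Apply v_p(a/b) = v_p(a) − v_p(b): v_13(11/37349) = 0 − 3 = -3.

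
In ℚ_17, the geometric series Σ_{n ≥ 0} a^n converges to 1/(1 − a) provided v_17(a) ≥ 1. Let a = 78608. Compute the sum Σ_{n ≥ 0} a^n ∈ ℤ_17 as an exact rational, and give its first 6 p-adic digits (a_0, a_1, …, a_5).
Σ a^n = 1/(1 − a) = -1/78607;  first 6 digits = (1, 0, 0, 16, 0, 0)

v_17(a) = 3 ≥ 1, so the series converges in ℤ_17 to 1/(1 − a) = 1/(1 − 78608) = -1/78607. Expand this rational in ℤ_17: compute digits iteratively via d_i = x_i mod 17, x_{i+1} = (x_i − d_i)/17. The first 6 digits are (1, 0, 0, 16, 0, 0).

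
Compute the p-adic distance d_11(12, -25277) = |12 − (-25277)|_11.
d_11(12, -25277) = 1/1331

Step 1 — x − y = 12 − (-25277) = 25289. Step 2 — v_11(25289) = 3 (factor: 25289 = (11^3 · 19); the sign does not affect v_p). Step 3 — |x − y|_11 = 11^{-3} = 1/1331.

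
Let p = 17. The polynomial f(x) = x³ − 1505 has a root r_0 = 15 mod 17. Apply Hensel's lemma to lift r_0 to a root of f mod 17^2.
r_1 = 100 (mod 289)

Hensel: r_{i+1} = r_i − f(r_i)/f′(r_i) mod 17^{i+2}, where f′(x) = 3x². Iterate:
  r_0 = 15 (mod 17)
  r_1 = 100 (mod 289)
Final: r = 100 with f(r) ≡ 0 mod 17^2.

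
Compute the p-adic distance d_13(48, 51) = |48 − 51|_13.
d_13(48, 51) = 1

Step 1 — x − y = 48 − 51 = -3. Step 2 — v_13(-3) = 0 (factor: -3 = −(13^0 · 3); the sign does not affect v_p). Step 3 — |x − y|_13 = 13^{0} = 1.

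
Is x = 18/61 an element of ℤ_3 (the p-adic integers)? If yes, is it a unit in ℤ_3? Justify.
x ∈ ℤ_3 but not a unit; v_3(x) = 2 > 0

ℤ_3 = {x ∈ ℚ_3 : v_3(x) ≥ 0} and ℤ_3^× = {x ∈ ℤ_3 : v_3(x) = 0}. Here v_3(18/61) = v_3(num) − v_3(den) = 2; compare against these criteria.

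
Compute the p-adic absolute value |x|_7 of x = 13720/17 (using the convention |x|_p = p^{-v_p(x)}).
|13720/17|_7 = 1/343

Step 1 — compute v_7(x) by factoring powers of 7 out of the numerator and denominator: v_7(13720/17) = 3. Step 2 — apply |x|_p = p^{-v_p(x)} = 7^{-3} = 1/343.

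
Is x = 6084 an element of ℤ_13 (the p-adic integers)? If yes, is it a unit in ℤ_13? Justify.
x ∈ ℤ_13 but not a unit; v_13(x) = 2 > 0

ℤ_13 = {x ∈ ℚ_13 : v_13(x) ≥ 0} and ℤ_13^× = {x ∈ ℤ_13 : v_13(x) = 0}. Here v_13(6084) = v_13(num) − v_13(den) = 2; compare against these criteria.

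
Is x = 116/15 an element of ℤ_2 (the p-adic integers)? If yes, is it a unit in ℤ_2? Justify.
x ∈ ℤ_2 but not a unit; v_2(x) = 2 > 0

ℤ_2 = {x ∈ ℚ_2 : v_2(x) ≥ 0} and ℤ_2^× = {x ∈ ℤ_2 : v_2(x) = 0}. Here v_2(116/15) = v_2(num) − v_2(den) = 2; compare against these criteria.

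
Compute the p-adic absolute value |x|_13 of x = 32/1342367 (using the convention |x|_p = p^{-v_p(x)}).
|32/1342367|_13 = 28561

Step 1 — compute v_13(x) by factoring powers of 13 out of the numerator and denominator: v_13(32/1342367) = -4. Step 2 — apply |x|_p = p^{-v_p(x)} = 13^{4} = 28561.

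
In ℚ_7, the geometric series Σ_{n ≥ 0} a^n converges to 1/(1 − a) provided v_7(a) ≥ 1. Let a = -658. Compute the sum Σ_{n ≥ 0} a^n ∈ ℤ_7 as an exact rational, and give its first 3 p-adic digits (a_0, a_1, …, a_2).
Σ a^n = 1/(1 − a) = 1/659;  first 3 digits = (1, 4, 2)

v_7(a) = 1 ≥ 1, so the series converges in ℤ_7 to 1/(1 − a) = 1/(1 − (-658)) = 1/659. Expand this rational in ℤ_7: compute digits iteratively via d_i = x_i mod 7, x_{i+1} = (x_i − d_i)/7. The first 3 digits are (1, 4, 2).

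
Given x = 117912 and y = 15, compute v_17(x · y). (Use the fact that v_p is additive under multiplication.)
v_17(1768680) = 3

v_p(x) = 3 (factor: 117912 = 17^3 · 24); v_p(y) = 0 (factor: 15 = 17^0 · 15). Additivity: v_p(xy) = v_p(x) + v_p(y) = 3 + 0 = 3. (Direct check: xy = 1768680 = 17^3 · (360).)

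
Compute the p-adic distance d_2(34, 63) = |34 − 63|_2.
d_2(34, 63) = 1

Step 1 — x − y = 34 − 63 = -29. Step 2 — v_2(-29) = 0 (factor: -29 = −(2^0 · 29); the sign does not affect v_p). Step 3 — |x − y|_2 = 2^{0} = 1.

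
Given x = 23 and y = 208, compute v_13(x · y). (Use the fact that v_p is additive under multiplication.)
v_13(4784) = 1

v_p(x) = 0 (factor: 23 = 13^0 · 23); v_p(y) = 1 (factor: 208 = 13^1 · 16). Additivity: v_p(xy) = v_p(x) + v_p(y) = 0 + 1 = 1. (Direct check: xy = 4784 = 13^1 · (368).)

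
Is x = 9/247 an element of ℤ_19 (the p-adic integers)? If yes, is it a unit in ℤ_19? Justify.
x ∉ ℤ_19 (v_19(x) = -1 < 0)

ℤ_19 = {x ∈ ℚ_19 : v_19(x) ≥ 0} and ℤ_19^× = {x ∈ ℤ_19 : v_19(x) = 0}. Here v_19(9/247) = v_19(num) − v_19(den) = -1; compare against these criteria.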